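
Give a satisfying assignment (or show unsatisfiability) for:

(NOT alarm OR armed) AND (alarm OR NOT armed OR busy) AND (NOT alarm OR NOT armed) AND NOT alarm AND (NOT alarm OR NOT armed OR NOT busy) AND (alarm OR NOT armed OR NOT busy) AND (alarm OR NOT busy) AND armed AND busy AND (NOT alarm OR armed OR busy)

UNSATISFIABLE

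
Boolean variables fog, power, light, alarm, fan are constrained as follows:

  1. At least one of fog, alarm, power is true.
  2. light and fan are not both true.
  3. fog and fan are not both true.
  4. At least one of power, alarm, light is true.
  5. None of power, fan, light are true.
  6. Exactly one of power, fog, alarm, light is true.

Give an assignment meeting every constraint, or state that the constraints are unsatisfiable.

fog: False, power: False, light: False, alarm: True, fan: False

  (1) {fog, alarm, power}: 1 true — at least one ✓
  (2) light=F, fan=F — not both ✓
  (3) fog=F, fan=F — not both ✓
  (4) {power, alarm, light}: 1 true — at least one ✓
  (5) {power, fan, light}: 0 true — none ✓
  (6) {power, fog, alarm, light}: 1 true — exactly one ✓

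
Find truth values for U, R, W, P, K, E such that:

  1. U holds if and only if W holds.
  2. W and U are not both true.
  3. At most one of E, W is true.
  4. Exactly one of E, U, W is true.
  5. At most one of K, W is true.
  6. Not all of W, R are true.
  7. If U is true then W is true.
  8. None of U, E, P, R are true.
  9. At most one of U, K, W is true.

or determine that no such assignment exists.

The formula is unsatisfiable.

Case E = True:
  Constraint (8) is violated (E=T) — contradiction.
Case E = False:
  (8) forces U = False.
  (1) with U=F forces W = False.
  Constraint (4) is violated (E=F, U=F, W=F) — contradiction.
Both cases fail — unsatisfiable.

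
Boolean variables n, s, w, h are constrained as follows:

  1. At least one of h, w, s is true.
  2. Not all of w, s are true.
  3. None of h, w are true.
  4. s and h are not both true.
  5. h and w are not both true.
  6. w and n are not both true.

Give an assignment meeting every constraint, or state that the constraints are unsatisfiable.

n = False, s = True, w = False, h = False

  (1) {h, w, s}: 1 true — at least one ✓
  (2) {w, s}: 1/2 true — not all ✓
  (3) {h, w}: 0 true — none ✓
  (4) s=T, h=F — not both ✓
  (5) h=F, w=F — not both ✓
  (6) w=F, n=F — not both ✓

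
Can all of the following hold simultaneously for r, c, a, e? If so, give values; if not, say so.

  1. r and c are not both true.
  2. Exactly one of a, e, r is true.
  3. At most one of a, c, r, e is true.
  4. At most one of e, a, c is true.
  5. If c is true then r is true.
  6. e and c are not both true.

r: False, c: False, a: False, e: True

  (1) r=F, c=F — not both ✓
  (2) {a, e, r}: 1 true — exactly one ✓
  (3) {a, c, r, e}: 1 true — at most one ✓
  (4) {e, a, c}: 1 true — at most one ✓
  (5) c=F ⇒ r: vacuous ✓
  (6) e=T, c=F — not both ✓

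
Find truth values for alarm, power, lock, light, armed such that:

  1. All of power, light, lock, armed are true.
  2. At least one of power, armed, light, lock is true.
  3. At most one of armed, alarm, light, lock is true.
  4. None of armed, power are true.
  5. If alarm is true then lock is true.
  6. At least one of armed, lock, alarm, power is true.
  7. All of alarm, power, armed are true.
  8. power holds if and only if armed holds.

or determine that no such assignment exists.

The formula is unsatisfiable.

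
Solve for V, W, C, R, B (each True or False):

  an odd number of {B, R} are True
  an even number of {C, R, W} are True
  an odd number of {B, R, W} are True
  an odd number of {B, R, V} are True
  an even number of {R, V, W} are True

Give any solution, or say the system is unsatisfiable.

V = False, W = False, C = False, R = False, B = True

{B, R}: 1 true → odd ✓
{C, R, W}: 0 true → even ✓
{B, R, W}: 1 true → odd ✓
{B, R, V}: 1 true → odd ✓
{R, V, W}: 0 true → even ✓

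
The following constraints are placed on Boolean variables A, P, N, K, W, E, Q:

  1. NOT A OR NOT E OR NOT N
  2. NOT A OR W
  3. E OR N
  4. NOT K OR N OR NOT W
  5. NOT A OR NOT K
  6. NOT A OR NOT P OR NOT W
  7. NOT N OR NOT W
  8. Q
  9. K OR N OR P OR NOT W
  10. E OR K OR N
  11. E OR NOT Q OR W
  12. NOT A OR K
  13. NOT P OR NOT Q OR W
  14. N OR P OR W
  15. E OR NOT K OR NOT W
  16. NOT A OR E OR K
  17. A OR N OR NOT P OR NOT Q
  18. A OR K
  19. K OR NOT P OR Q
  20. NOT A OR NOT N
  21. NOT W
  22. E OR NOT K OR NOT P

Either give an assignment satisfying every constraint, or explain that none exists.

Unit clause (Q) forces Q = True.
Unit clause (NOT W) forces W = False.
In (NOT A OR W) only NOT A is left, so A = False.
In (E OR NOT Q OR W) only E is left, so E = True.
In (NOT P OR NOT Q OR W) only NOT P is left, so P = False.
In (N OR P OR W) only N is left, so N = True.
In (A OR K) only K is left, so K = True.
All clauses satisfied.

A: False, P: False, N: True, K: True, W: False, E: True, Q: True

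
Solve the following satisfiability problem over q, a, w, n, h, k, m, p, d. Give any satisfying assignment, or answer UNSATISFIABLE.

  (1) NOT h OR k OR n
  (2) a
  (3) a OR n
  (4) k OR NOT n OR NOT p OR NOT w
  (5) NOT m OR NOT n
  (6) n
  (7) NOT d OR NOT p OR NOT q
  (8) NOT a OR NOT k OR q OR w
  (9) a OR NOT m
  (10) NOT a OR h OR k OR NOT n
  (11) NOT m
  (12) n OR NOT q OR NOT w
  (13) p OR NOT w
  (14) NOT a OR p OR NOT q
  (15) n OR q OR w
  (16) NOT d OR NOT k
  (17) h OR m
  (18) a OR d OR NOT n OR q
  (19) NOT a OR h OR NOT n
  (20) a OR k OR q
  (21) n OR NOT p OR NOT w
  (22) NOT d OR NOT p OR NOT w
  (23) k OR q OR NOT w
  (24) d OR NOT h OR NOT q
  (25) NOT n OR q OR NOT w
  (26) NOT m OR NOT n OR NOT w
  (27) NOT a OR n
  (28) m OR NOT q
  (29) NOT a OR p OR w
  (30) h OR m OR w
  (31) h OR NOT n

q: False, a: True, w: False, n: True, h: True, k: False, m: False, p: True, d: False

Unit clause (a) forces a = True.
Unit clause (n) forces n = True.
Unit clause (NOT m) forces m = False.
In (h OR m) only h is left, so h = True.
In (m OR NOT q) only NOT q is left, so q = False.
In (NOT n OR q OR NOT w) only NOT w is left, so w = False.
In (NOT a OR p OR w) only p is left, so p = True.
In (NOT a OR NOT k OR q OR w) only NOT k is left, so k = False.
Set d = False.
All clauses satisfied.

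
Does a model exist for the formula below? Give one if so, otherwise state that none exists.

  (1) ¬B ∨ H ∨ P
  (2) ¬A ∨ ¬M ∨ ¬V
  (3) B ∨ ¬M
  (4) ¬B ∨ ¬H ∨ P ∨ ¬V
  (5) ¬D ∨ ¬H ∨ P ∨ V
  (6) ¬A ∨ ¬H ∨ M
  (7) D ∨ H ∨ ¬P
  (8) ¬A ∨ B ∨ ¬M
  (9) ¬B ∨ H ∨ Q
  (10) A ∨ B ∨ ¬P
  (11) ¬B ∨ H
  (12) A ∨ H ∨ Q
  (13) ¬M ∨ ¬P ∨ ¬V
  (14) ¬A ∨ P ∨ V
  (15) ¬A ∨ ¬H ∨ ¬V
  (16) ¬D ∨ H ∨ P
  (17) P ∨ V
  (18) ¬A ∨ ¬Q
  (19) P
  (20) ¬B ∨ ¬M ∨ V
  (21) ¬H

H = False, B = False, A = True, M = False, V = True, D = True, P = True, Q = False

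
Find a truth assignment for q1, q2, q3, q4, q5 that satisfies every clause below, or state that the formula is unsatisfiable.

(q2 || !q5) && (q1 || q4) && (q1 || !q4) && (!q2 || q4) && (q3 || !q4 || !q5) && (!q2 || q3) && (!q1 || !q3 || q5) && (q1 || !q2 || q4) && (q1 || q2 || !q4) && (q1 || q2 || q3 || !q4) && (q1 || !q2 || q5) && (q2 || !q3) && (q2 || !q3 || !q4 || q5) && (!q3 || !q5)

q1 = True, q2 = False, q3 = False, q4 = False, q5 = False

Try q1 = False:
  (q1 || q4) forces q4 = True.
  clause (q1 || !q4) is falsified — backtrack.
So q1 = True.
Try q2 = True:
  (!q2 || q4) forces q4 = True.
  (!q2 || q3) forces q3 = True.
  (!q1 || !q3 || q5) forces q5 = True.
  clause (!q3 || !q5) is falsified — backtrack.
So q2 = False.
  then (q2 || !q5) forces q5 = False.
  then (!q1 || !q3 || q5) forces q3 = False.
Set q4 = False.
All clauses satisfied.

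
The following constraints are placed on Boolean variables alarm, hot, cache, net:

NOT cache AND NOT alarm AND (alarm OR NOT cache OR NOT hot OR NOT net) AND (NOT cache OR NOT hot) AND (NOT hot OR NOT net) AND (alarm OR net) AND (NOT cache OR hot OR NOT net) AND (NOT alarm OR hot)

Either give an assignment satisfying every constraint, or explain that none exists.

Unit clause (NOT cache) forces cache = False.
Unit clause (NOT alarm) forces alarm = False.
In (alarm OR net) only net is left, so net = True.
In (NOT hot OR NOT net) only NOT hot is left, so hot = False.
Check each clause:
  (NOT cache): NOT cache holds.
  (NOT alarm): NOT alarm holds.
  (alarm OR NOT cache OR NOT hot OR NOT net): NOT cache holds.
  (NOT cache OR NOT hot): NOT cache holds.
  (NOT hot OR NOT net): NOT hot holds.
  (alarm OR net): net holds.
  (NOT cache OR hot OR NOT net): NOT cache holds.
  (NOT alarm OR hot): NOT alarm holds.
All clauses satisfied.

alarm = False, hot = False, cache = False, net = True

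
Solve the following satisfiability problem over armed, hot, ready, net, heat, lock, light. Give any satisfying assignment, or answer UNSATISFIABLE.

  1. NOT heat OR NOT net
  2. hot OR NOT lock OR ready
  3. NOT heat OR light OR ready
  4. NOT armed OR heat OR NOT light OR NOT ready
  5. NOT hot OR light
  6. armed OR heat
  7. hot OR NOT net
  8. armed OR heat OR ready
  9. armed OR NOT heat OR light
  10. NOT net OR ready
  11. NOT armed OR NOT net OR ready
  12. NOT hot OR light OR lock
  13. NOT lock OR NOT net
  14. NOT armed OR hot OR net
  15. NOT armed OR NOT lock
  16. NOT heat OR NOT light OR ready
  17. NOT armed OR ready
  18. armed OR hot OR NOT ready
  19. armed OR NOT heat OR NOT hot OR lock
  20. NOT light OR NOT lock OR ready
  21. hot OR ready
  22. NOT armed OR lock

armed = False; hot = True; ready = True; net = False; heat = True; lock = True; light = True

Try armed = True:
  (NOT armed OR NOT lock) forces lock = False.
  clause (NOT armed OR lock) is falsified — backtrack.
So armed = False.
  then (armed OR heat) forces heat = True.
  then (armed OR NOT heat OR light) forces light = True.
  then (NOT heat OR NOT light OR ready) forces ready = True.
  then (armed OR hot OR NOT ready) forces hot = True.
  then (armed OR NOT heat OR NOT hot OR lock) forces lock = True.
  then (NOT heat OR NOT net) forces net = False.
All clauses satisfied.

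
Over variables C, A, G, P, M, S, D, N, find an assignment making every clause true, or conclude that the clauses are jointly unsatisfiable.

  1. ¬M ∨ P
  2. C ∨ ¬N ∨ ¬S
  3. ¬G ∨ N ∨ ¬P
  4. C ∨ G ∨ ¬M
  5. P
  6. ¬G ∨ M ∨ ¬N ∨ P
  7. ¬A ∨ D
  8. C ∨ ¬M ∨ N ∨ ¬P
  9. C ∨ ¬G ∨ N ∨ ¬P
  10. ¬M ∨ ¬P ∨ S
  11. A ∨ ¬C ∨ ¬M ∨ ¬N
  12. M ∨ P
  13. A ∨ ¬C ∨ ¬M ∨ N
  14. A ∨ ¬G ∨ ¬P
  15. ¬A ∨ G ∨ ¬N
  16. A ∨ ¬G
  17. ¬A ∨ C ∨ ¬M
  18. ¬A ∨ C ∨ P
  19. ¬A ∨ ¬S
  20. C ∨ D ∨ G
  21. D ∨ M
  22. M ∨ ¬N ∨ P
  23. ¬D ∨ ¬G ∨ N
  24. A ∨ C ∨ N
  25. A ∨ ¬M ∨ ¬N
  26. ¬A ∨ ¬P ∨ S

Unit clause (P) forces P = True.
Set C = False.
Try A = True:
  (¬A ∨ D) forces D = True.
  (¬A ∨ C ∨ ¬M) forces M = False.
  (¬A ∨ ¬S) forces S = False.
  clause (¬A ∨ ¬P ∨ S) is falsified — backtrack.
So A = False.
  then (A ∨ ¬G ∨ ¬P) forces G = False.
  then (C ∨ D ∨ G) forces D = True.
  then (A ∨ C ∨ N) forces N = True.
  then (A ∨ ¬M ∨ ¬N) forces M = False.
  then (C ∨ ¬N ∨ ¬S) forces S = False.
All clauses satisfied.

C=F, A=F, G=F, P=T, M=F, S=F, D=T, N=T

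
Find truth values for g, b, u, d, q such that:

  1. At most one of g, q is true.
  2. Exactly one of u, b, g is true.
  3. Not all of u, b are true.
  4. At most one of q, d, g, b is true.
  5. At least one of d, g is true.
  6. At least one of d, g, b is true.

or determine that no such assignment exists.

g = False, b = False, u = True, d = True, q = False

  (1) {g, q}: 0 true — at most one ✓
  (2) {u, b, g}: 1 true — exactly one ✓
  (3) {u, b}: 1/2 true — not all ✓
  (4) {q, d, g, b}: 1 true — at most one ✓
  (5) {d, g}: 1 true — at least one ✓
  (6) {d, g, b}: 1 true — at least one ✓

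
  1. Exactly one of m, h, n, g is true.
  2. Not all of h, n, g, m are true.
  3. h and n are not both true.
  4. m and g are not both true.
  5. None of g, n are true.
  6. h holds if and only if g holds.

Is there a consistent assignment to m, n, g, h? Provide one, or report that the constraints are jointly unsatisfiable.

m = True, n = False, g = False, h = False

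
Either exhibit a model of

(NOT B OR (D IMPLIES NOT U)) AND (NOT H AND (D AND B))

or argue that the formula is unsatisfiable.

D=T, H=F, U=F, B=T

  NOT B OR (D IMPLIES NOT U) = True
    NOT B = False
    D IMPLIES NOT U = True
      NOT U = True
  NOT H AND (D AND B) = True
    NOT H = True
    D AND B = True
Both conjuncts True, so the formula holds.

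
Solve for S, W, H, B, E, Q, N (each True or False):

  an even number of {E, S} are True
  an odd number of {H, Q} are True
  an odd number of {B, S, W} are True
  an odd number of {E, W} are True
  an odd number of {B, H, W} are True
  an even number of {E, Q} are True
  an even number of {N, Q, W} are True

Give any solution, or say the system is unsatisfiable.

The formula is unsatisfiable.

Adding constraints 1, 2, 3, 5, 6 mod 2: every variable appears an even number of times on the left, so the left side is 0.
But the right sides sum to 1 (mod 2). 0 ≠ 1 — the system is inconsistent.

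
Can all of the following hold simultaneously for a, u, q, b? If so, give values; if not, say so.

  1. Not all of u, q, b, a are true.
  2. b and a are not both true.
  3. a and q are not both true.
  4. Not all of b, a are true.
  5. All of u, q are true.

a=F, u=T, q=T, b=T

  (1) {u, q, b, a}: 3/4 true — not all ✓
  (2) b=T, a=F — not both ✓
  (3) a=F, q=T — not both ✓
  (4) {b, a}: 1/2 true — not all ✓
  (5) {u, q}: all 2 true ✓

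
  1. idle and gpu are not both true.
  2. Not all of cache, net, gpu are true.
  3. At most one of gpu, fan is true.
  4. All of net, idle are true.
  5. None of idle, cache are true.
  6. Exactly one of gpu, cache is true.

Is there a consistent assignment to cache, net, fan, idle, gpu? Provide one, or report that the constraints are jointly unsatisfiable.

Case idle = True:
  Constraint (5) is violated (idle=T) — contradiction.
Case idle = False:
  Constraint (4) is violated (idle=F) — contradiction.
Both cases fail — unsatisfiable.

UNSATISFIABLE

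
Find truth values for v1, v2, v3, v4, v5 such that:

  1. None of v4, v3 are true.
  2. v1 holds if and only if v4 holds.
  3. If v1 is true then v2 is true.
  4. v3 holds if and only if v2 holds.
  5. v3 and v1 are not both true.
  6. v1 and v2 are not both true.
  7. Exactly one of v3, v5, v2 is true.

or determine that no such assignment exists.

v1 = False; v2 = False; v3 = False; v4 = False; v5 = True

  (1) {v4, v3}: 0 true — none ✓
  (2) v1=F, v4=F — same ✓
  (3) v1=F ⇒ v2: vacuous ✓
  (4) v3=F, v2=F — same ✓
  (5) v3=F, v1=F — not both ✓
  (6) v1=F, v2=F — not both ✓
  (7) {v3, v5, v2}: 1 true — exactly one ✓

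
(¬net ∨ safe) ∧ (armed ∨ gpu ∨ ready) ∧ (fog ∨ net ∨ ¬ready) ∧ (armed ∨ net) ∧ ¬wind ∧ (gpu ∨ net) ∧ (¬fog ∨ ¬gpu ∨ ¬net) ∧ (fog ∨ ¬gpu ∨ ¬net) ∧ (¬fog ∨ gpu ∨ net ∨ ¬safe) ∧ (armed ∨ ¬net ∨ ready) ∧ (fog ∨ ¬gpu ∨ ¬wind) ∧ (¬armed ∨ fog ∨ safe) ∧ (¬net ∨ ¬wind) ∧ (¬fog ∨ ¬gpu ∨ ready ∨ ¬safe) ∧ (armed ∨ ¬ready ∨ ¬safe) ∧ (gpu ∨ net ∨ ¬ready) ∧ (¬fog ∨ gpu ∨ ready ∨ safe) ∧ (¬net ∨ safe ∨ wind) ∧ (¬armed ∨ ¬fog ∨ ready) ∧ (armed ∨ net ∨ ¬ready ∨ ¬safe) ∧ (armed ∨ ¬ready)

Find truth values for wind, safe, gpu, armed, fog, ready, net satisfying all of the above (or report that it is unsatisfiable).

Unit clause (¬wind) forces wind = False.
Set safe = True.
Set gpu = True.
Try armed = False:
  (armed ∨ net) forces net = True.
  (¬fog ∨ ¬gpu ∨ ¬net) forces fog = False.
  clause (fog ∨ ¬gpu ∨ ¬net) is falsified — backtrack.
So armed = True.
Set fog = False.
  then (fog ∨ ¬gpu ∨ ¬net) forces net = False.
  then (fog ∨ net ∨ ¬ready) forces ready = False.
All clauses satisfied.

wind = False; safe = True; gpu = True; armed = True; fog = False; ready = False; net = False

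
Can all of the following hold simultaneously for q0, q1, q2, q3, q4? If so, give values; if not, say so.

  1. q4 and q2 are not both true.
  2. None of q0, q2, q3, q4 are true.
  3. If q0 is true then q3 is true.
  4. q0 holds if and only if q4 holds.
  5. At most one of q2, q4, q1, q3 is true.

q0 = False, q1 = True, q2 = False, q3 = False, q4 = False

  (1) q4=F, q2=F — not both ✓
  (2) {q0, q2, q3, q4}: 0 true — none ✓
  (3) q0=F ⇒ q3: vacuous ✓
  (4) q0=F, q4=F — same ✓
  (5) {q2, q4, q1, q3}: 1 true — at most one ✓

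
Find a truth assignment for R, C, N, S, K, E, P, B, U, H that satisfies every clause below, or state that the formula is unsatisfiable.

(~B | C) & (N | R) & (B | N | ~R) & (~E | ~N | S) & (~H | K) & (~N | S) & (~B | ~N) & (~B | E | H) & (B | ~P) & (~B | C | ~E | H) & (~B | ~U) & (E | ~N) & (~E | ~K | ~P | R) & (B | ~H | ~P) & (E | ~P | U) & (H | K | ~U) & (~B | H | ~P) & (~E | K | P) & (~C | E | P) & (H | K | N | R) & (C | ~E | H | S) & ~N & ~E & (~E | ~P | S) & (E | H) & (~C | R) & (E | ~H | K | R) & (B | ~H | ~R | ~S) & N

Case N = True:
  Clause (~N) is falsified — contradiction.
Case N = False:
  Clause (N) is falsified — contradiction.
Both cases fail, so the formula is unsatisfiable.

UNSATISFIABLE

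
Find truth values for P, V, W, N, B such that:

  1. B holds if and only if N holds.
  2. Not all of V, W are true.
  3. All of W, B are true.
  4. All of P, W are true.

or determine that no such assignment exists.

P: True, V: False, W: True, N: True, B: True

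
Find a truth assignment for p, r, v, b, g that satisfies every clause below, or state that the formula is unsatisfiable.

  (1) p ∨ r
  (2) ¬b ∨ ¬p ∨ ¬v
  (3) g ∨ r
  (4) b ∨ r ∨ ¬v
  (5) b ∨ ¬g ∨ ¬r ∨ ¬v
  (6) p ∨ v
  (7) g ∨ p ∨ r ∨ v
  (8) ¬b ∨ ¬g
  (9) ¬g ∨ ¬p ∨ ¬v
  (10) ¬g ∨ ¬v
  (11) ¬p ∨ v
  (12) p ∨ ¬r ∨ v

p: False; r: True; v: True; b: False; g: False

Set p = False.
  then (p ∨ r) forces r = True.
  then (p ∨ v) forces v = True.
  then (¬g ∨ ¬v) forces g = False.
Set b = False.
All clauses satisfied.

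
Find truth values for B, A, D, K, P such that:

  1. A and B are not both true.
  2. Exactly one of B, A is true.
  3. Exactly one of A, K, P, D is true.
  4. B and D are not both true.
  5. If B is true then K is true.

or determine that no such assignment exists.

B = False; A = True; D = False; K = False; P = False

  (1) A=T, B=F — not both ✓
  (2) {B, A}: 1 true — exactly one ✓
  (3) {A, K, P, D}: 1 true — exactly one ✓
  (4) B=F, D=F — not both ✓
  (5) B=F ⇒ K: vacuous ✓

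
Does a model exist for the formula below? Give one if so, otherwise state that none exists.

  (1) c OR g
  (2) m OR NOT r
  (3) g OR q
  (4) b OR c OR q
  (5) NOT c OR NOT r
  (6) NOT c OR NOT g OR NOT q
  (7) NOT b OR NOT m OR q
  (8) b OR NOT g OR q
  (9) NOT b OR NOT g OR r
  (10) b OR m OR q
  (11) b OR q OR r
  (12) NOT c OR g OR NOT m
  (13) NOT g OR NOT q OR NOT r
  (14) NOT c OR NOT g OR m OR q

g=T, c=F, r=F, m=F, q=T, b=F

Set g = True.
Try c = True:
  (NOT c OR NOT r) forces r = False.
  (NOT c OR NOT g OR NOT q) forces q = False.
  (b OR NOT g OR q) forces b = True.
  clause (NOT b OR NOT g OR r) is falsified — backtrack.
So c = False.
Try r = True:
  (m OR NOT r) forces m = True.
  (NOT g OR NOT q OR NOT r) forces q = False.
  (b OR c OR q) forces b = True.
  clause (NOT b OR NOT m OR q) is falsified — backtrack.
So r = False.
  then (NOT b OR NOT g OR r) forces b = False.
  then (b OR q OR r) forces q = True.
Set m = False.
All clauses satisfied.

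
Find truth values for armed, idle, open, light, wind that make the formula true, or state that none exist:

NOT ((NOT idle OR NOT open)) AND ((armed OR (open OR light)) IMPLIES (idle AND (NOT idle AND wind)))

Unsatisfiable

Case idle = True: the formula simplifies to NOT (NOT open) AND NOT ((armed OR (open OR light))).
  open = True: the conjunct NOT ((armed OR (open OR light))) becomes NOT ((armed OR True)) = False.
  open = False: the conjunct NOT (NOT open) becomes NOT (NOT False) = False.
Case idle = False: the conjunct NOT ((NOT idle OR NOT open)) becomes NOT ((True OR NOT open)) = False.
Both cases fail — unsatisfiable.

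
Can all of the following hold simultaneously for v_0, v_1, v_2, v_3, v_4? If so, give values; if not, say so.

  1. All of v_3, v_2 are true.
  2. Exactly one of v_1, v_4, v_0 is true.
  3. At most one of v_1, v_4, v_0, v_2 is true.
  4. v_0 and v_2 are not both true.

Unsatisfiable

Case v_2 = True:
  (1) forces v_3 = True.
  (3) with v_2=T forces v_1 = False.
  (3) with v_2=T forces v_4 = False.
  (2) with v_1=F, v_4=F forces v_0 = True.
  Constraint (3) is violated (v_0=T, v_2=T) — contradiction.
Case v_2 = False:
  Constraint (1) is violated (v_2=F) — contradiction.
Both cases fail — unsatisfiable.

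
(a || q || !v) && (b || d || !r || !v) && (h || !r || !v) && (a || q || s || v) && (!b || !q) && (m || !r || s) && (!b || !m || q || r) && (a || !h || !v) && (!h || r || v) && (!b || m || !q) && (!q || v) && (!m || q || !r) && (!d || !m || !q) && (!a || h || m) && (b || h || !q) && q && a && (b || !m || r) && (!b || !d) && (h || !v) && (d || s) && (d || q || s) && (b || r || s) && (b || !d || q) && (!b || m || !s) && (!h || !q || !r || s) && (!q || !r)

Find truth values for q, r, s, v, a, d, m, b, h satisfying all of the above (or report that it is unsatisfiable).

q = True, r = False, s = True, v = True, a = True, d = False, m = False, b = False, h = True

Unit clause (q) forces q = True.
Unit clause (a) forces a = True.
In (!q || !r) only !r is left, so r = False.
In (!b || !q) only !b is left, so b = False.
In (!q || v) only v is left, so v = True.
In (b || h || !q) only h is left, so h = True.
In (b || !m || r) only !m is left, so m = False.
In (b || r || s) only s is left, so s = True.
Set d = False.
All clauses satisfied.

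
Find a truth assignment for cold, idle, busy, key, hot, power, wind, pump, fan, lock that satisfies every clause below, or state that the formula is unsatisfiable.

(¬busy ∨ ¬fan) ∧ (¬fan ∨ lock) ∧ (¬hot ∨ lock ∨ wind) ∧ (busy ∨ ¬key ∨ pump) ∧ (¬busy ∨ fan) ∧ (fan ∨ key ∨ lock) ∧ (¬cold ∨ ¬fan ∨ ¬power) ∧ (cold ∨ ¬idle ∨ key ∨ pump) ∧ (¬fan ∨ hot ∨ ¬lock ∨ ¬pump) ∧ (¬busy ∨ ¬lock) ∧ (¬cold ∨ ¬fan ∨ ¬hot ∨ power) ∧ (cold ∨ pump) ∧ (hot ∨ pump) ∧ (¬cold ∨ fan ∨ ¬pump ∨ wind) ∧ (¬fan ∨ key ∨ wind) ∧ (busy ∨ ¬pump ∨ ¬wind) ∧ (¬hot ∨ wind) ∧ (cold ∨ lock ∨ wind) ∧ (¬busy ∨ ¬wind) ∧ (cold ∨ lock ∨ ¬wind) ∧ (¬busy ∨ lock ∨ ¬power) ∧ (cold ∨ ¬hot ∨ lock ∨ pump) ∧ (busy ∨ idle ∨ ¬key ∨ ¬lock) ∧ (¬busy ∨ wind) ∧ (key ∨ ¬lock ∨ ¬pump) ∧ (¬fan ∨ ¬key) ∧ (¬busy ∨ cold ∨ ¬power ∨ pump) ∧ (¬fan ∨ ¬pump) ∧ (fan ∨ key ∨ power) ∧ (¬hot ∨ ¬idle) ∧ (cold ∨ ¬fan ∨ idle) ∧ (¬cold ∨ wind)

Set cold = False.
  then (cold ∨ pump) forces pump = True.
  then (¬fan ∨ ¬pump) forces fan = False.
  then (¬busy ∨ fan) forces busy = False.
  then (busy ∨ ¬pump ∨ ¬wind) forces wind = False.
  then (¬hot ∨ wind) forces hot = False.
  then (cold ∨ lock ∨ wind) forces lock = True.
  then (key ∨ ¬lock ∨ ¬pump) forces key = True.
  then (busy ∨ idle ∨ ¬key ∨ ¬lock) forces idle = True.
Set power = True.
All clauses satisfied.

cold: False, idle: True, busy: False, key: True, hot: False, power: True, wind: False, pump: True, fan: False, lock: True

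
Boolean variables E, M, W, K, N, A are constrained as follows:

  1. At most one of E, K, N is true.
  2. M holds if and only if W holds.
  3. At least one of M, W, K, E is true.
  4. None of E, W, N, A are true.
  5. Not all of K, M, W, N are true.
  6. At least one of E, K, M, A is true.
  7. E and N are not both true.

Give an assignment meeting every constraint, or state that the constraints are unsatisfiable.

E = False, M = False, W = False, K = True, N = False, A = False

  (1) {E, K, N}: 1 true — at most one ✓
  (2) M=F, W=F — same ✓
  (3) {M, W, K, E}: 1 true — at least one ✓
  (4) {E, W, N, A}: 0 true — none ✓
  (5) {K, M, W, N}: 1/4 true — not all ✓
  (6) {E, K, M, A}: 1 true — at least one ✓
  (7) E=F, N=F — not both ✓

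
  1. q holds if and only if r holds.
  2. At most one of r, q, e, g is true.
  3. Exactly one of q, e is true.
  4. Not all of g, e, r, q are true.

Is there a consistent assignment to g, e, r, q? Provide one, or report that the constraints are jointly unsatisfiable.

g = False, e = True, r = False, q = False

  (1) q=F, r=F — same ✓
  (2) {r, q, e, g}: 1 true — at most one ✓
  (3) {q, e}: 1 true — exactly one ✓
  (4) {g, e, r, q}: 1/4 true — not all ✓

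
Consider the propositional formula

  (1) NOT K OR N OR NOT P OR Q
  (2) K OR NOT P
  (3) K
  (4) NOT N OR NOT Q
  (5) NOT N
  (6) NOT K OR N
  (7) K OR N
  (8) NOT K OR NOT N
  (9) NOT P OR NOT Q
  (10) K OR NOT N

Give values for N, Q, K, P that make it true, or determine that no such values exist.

The formula is unsatisfiable.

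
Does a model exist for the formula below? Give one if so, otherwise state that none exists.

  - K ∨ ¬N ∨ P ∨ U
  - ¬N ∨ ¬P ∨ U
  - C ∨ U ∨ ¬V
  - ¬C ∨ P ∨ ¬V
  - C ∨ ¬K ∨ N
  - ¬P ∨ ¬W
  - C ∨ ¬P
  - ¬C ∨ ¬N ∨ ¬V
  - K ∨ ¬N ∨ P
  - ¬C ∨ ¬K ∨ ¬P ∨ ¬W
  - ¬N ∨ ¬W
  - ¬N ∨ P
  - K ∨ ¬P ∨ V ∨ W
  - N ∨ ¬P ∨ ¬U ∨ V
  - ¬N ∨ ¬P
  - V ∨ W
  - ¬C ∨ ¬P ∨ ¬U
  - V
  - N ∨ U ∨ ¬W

U: True, N: False, W: True, P: False, K: False, V: True, C: False

Unit clause (V) forces V = True.
Set U = True.
Try N = True:
  (¬C ∨ ¬N ∨ ¬V) forces C = False.
  (C ∨ ¬P) forces P = False.
  clause (¬N ∨ P) is falsified — backtrack.
So N = False.
Set W = True.
  then (¬P ∨ ¬W) forces P = False.
  then (¬C ∨ P ∨ ¬V) forces C = False.
  then (C ∨ ¬K ∨ N) forces K = False.
All clauses satisfied.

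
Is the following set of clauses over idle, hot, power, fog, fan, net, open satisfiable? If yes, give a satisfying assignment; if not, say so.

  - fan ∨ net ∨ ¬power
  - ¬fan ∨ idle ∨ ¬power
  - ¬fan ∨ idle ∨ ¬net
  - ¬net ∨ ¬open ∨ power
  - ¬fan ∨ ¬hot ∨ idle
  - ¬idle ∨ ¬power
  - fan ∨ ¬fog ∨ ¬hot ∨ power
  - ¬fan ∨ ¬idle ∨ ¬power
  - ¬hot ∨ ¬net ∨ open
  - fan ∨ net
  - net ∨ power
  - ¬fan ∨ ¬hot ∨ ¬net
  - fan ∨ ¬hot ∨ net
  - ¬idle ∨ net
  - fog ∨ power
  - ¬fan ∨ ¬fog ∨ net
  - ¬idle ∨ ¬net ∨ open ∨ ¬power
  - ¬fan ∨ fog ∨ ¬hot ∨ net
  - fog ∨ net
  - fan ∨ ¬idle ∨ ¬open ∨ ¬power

idle = False, hot = False, power = False, fog = True, fan = False, net = True, open = False

Set idle = False.
Set hot = False.
Set power = False.
  then (net ∨ power) forces net = True.
  then (fog ∨ power) forces fog = True.
  then (¬fan ∨ idle ∨ ¬net) forces fan = False.
  then (¬net ∨ ¬open ∨ power) forces open = False.
All clauses satisfied.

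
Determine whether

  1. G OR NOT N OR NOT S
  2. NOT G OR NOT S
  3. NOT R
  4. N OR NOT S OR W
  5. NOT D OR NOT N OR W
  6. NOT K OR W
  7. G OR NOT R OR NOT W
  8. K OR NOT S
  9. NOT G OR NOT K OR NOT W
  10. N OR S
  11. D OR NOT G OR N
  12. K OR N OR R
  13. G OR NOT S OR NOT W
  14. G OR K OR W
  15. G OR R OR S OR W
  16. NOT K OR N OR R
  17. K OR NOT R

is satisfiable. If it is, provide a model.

G: False, N: True, W: True, D: False, K: False, S: False, R: False

Unit clause (NOT R) forces R = False.
Set G = False.
Try N = False:
  (N OR S) forces S = True.
  (N OR NOT S OR W) forces W = True.
  clause (G OR NOT S OR NOT W) is falsified — backtrack.
So N = True.
  then (G OR NOT N OR NOT S) forces S = False.
  then (G OR R OR S OR W) forces W = True.
Set D = False.
Set K = False.
All clauses satisfied.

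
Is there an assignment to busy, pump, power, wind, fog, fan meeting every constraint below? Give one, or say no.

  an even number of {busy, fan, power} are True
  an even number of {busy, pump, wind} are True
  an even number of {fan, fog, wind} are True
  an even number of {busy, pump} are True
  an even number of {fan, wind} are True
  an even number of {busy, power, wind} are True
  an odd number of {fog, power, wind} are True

busy = True, pump = True, power = True, wind = False, fog = False, fan = False

{busy, fan, power}: 2 true → even ✓
{busy, pump, wind}: 2 true → even ✓
{fan, fog, wind}: 0 true → even ✓
{busy, pump}: 2 true → even ✓
{fan, wind}: 0 true → even ✓
{busy, power, wind}: 2 true → even ✓
{fog, power, wind}: 1 true → odd ✓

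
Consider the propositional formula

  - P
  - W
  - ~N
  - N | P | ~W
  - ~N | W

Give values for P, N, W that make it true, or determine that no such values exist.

P = True, N = False, W = True

Unit clause (P) forces P = True.
Unit clause (W) forces W = True.
Unit clause (~N) forces N = False.
Check each clause:
  (P): P holds.
  (W): W holds.
  (~N): ~N holds.
  (N | P | ~W): P holds.
  (~N | W): ~N holds.
All clauses satisfied.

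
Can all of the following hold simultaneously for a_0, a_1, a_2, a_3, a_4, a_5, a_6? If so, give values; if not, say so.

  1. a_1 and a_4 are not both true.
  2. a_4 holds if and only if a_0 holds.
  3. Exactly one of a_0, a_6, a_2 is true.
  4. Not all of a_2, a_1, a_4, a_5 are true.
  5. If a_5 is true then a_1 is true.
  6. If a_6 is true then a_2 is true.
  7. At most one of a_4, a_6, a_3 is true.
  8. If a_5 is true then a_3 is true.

a_0 = False, a_1 = False, a_2 = True, a_3 = True, a_4 = False, a_5 = False, a_6 = False

  (1) a_1=F, a_4=F — not both ✓
  (2) a_4=F, a_0=F — same ✓
  (3) {a_0, a_6, a_2}: 1 true — exactly one ✓
  (4) {a_2, a_1, a_4, a_5}: 1/4 true — not all ✓
  (5) a_5=F ⇒ a_1: vacuous ✓
  (6) a_6=F ⇒ a_2: vacuous ✓
  (7) {a_4, a_6, a_3}: 1 true — at most one ✓
  (8) a_5=F ⇒ a_3: vacuous ✓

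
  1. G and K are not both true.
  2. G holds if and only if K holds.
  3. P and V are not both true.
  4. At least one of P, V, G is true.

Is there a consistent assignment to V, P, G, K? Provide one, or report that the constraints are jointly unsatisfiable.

V = False, P = True, G = False, K = False

  (1) G=F, K=F — not both ✓
  (2) G=F, K=F — same ✓
  (3) P=T, V=F — not both ✓
  (4) {P, V, G}: 1 true — at least one ✓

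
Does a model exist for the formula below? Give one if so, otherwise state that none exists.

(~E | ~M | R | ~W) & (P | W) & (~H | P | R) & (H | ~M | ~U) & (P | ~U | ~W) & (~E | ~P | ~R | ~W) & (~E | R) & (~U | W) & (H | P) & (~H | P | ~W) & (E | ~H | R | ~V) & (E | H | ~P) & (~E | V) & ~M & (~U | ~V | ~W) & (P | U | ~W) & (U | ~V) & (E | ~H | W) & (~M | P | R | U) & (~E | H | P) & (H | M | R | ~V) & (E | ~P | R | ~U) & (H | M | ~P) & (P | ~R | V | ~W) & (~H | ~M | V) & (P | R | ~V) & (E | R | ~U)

R = True, M = False, H = True, W = True, E = False, P = True, U = True, V = False

Unit clause (~M) forces M = False.
Set R = True.
Try H = False:
  (H | P) forces P = True.
  clause (H | M | ~P) is falsified — backtrack.
So H = True.
Set W = True.
  then (~H | P | ~W) forces P = True.
  then (~E | ~P | ~R | ~W) forces E = False.
Set U = True.
  then (~U | ~V | ~W) forces V = False.
All clauses satisfied.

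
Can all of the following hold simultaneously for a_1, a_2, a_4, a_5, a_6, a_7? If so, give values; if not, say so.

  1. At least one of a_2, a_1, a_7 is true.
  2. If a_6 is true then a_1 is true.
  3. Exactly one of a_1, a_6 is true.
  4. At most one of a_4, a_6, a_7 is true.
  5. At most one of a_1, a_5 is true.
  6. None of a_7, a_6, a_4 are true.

a_1=T, a_2=F, a_4=F, a_5=F, a_6=F, a_7=F

  (1) {a_2, a_1, a_7}: 1 true — at least one ✓
  (2) a_6=F ⇒ a_1: vacuous ✓
  (3) {a_1, a_6}: 1 true — exactly one ✓
  (4) {a_4, a_6, a_7}: 0 true — at most one ✓
  (5) {a_1, a_5}: 1 true — at most one ✓
  (6) {a_7, a_6, a_4}: 0 true — none ✓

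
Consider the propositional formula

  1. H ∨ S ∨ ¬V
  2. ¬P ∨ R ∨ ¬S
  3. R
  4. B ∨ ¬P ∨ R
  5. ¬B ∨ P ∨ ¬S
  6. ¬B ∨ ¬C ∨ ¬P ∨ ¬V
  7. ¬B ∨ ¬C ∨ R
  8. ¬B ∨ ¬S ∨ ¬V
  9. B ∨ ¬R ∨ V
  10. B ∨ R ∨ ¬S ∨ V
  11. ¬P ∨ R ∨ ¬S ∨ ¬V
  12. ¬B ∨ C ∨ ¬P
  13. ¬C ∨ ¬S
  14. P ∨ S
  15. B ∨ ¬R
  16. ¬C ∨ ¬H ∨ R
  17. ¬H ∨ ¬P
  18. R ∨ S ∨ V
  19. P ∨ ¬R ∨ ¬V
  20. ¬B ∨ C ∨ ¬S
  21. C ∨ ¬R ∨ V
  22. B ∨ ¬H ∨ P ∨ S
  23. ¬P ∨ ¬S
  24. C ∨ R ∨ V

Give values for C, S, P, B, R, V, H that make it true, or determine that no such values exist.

Unit clause (R) forces R = True.
In (B ∨ ¬R) only B is left, so B = True.
Try C = False:
  (¬B ∨ C ∨ ¬P) forces P = False.
  (¬B ∨ P ∨ ¬S) forces S = False.
  clause (P ∨ S) is falsified — backtrack.
So C = True.
  then (¬C ∨ ¬S) forces S = False.
  then (P ∨ S) forces P = True.
  then (¬H ∨ ¬P) forces H = False.
  then (H ∨ S ∨ ¬V) forces V = False.
All clauses satisfied.

C=T, S=F, P=T, B=T, R=T, V=F, H=F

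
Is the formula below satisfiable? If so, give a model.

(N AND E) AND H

E = True, H = True, N = True

  N AND E = True
Both conjuncts True, so the formula holds.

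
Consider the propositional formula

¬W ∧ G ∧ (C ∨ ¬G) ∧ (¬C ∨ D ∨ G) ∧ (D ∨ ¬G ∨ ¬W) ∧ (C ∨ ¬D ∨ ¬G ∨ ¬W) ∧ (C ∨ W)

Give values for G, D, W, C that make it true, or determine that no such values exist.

G=T; D=T; W=F; C=T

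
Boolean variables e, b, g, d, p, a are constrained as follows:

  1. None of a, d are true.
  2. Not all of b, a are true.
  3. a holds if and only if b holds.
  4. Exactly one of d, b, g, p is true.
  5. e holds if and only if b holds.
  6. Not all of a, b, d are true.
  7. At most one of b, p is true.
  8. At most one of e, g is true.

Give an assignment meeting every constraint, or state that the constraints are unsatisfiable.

e = False, b = False, g = False, d = False, p = True, a = False

  (1) {a, d}: 0 true — none ✓
  (2) {b, a}: 0/2 true — not all ✓
  (3) a=F, b=F — same ✓
  (4) {d, b, g, p}: 1 true — exactly one ✓
  (5) e=F, b=F — same ✓
  (6) {a, b, d}: 0/3 true — not all ✓
  (7) {b, p}: 1 true — at most one ✓
  (8) {e, g}: 0 true — at most one ✓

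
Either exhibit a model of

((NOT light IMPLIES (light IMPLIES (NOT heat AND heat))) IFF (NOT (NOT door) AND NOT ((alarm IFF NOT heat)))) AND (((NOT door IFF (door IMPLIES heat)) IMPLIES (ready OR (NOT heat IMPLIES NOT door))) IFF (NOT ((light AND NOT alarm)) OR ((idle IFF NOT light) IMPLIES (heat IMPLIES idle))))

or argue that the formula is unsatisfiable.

idle = True; ready = True; heat = True; door = True; alarm = True; light = False

  (NOT light IMPLIES (light IMPLIES (NOT heat AND heat))) IFF (NOT (NOT door) AND NOT ((alarm IFF NOT heat))) = True
    NOT light IMPLIES (light IMPLIES (NOT heat AND heat)) = True
      NOT light = True
      light IMPLIES (NOT heat AND heat) = True
        NOT heat AND heat = False
          NOT heat = False
    NOT (NOT door) AND NOT ((alarm IFF NOT heat)) = True
      NOT (NOT door) = True
        NOT door = False
      NOT ((alarm IFF NOT heat)) = True
        alarm IFF NOT heat = False
          NOT heat = False
  ((NOT door IFF (door IMPLIES heat)) IMPLIES (ready OR (NOT heat IMPLIES NOT door))) IFF (NOT ((light AND NOT alarm)) OR ((idle IFF NOT light) IMPLIES (heat IMPLIES idle))) = True
    (NOT door IFF (door IMPLIES heat)) IMPLIES (ready OR (NOT heat IMPLIES NOT door)) = True
      NOT door IFF (door IMPLIES heat) = False
        NOT door = False
        door IMPLIES heat = True
      ready OR (NOT heat IMPLIES NOT door) = True
        NOT heat IMPLIES NOT door = True
          NOT heat = False
          NOT door = False
    NOT ((light AND NOT alarm)) OR ((idle IFF NOT light) IMPLIES (heat IMPLIES idle)) = True
      NOT ((light AND NOT alarm)) = True
        light AND NOT alarm = False
          NOT alarm = False
      (idle IFF NOT light) IMPLIES (heat IMPLIES idle) = True
        idle IFF NOT light = True
          NOT light = True
        heat IMPLIES idle = True
Both conjuncts True, so the formula holds.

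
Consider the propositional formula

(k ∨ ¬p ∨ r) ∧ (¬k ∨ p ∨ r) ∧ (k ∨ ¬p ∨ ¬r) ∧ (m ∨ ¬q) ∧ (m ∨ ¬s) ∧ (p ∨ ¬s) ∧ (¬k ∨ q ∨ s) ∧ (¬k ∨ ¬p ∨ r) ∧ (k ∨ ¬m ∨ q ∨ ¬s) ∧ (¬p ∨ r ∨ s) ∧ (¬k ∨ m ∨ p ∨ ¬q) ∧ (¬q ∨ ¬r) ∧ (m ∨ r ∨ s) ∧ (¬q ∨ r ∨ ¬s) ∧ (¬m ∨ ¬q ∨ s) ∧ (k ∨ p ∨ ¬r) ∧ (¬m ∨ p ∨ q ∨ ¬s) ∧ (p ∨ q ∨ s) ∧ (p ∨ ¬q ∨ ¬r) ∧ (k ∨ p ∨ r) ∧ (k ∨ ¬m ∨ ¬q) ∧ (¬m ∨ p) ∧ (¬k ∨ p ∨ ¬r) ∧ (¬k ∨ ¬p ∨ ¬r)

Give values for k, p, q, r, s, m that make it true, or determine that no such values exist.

Case p = True:
  If r = True:
    (k ∨ ¬p ∨ ¬r) forces k = True.
    clause (¬k ∨ ¬p ∨ ¬r) is falsified.
  If r = False:
    (k ∨ ¬p ∨ r) forces k = True.
    clause (¬k ∨ ¬p ∨ r) is falsified.
  Every sub-case reaches a contradiction.
Case p = False:
  (p ∨ ¬s) forces s = False.
  (p ∨ q ∨ s) forces q = True.
  (m ∨ ¬q) forces m = True.
  Clause (¬m ∨ ¬q ∨ s) is falsified — contradiction.
Both cases fail, so the formula is unsatisfiable.

The formula is unsatisfiable.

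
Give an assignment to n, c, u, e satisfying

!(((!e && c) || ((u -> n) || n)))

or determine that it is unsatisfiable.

n = False, c = False, u = True, e = True

  !(((!e && c) || ((u -> n) || n))) = True
    (!e && c) || ((u -> n) || n) = False
      !e && c = False
        !e = False
      (u -> n) || n = False
        u -> n = False
The formula evaluates to True.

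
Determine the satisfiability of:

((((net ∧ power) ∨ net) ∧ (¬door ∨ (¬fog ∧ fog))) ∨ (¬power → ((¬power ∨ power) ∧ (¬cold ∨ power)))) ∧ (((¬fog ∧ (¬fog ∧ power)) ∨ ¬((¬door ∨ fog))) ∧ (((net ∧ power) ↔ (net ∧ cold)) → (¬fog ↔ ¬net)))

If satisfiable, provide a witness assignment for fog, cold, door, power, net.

fog: False, cold: True, door: False, power: True, net: False

  (((net ∧ power) ∨ net) ∧ (¬door ∨ (¬fog ∧ fog))) ∨ (¬power → ((¬power ∨ power) ∧ (¬cold ∨ power))) = True
    ((net ∧ power) ∨ net) ∧ (¬door ∨ (¬fog ∧ fog)) = False
      (net ∧ power) ∨ net = False
        net ∧ power = False
      ¬door ∨ (¬fog ∧ fog) = True
        ¬door = True
        ¬fog ∧ fog = False
          ¬fog = True
    ¬power → ((¬power ∨ power) ∧ (¬cold ∨ power)) = True
      ¬power = False
      (¬power ∨ power) ∧ (¬cold ∨ power) = True
        ¬power ∨ power = True
          ¬power = False
        ¬cold ∨ power = True
          ¬cold = False
  ((¬fog ∧ (¬fog ∧ power)) ∨ ¬((¬door ∨ fog))) ∧ (((net ∧ power) ↔ (net ∧ cold)) → (¬fog ↔ ¬net)) = True
    (¬fog ∧ (¬fog ∧ power)) ∨ ¬((¬door ∨ fog)) = True
      ¬fog ∧ (¬fog ∧ power) = True
        ¬fog = True
        ¬fog ∧ power = True
          ¬fog = True
      ¬((¬door ∨ fog)) = False
        ¬door ∨ fog = True
          ¬door = True
    ((net ∧ power) ↔ (net ∧ cold)) → (¬fog ↔ ¬net) = True
      (net ∧ power) ↔ (net ∧ cold) = True
        net ∧ power = False
        net ∧ cold = False
      ¬fog ↔ ¬net = True
        ¬fog = True
        ¬net = True
Both conjuncts True, so the formula holds.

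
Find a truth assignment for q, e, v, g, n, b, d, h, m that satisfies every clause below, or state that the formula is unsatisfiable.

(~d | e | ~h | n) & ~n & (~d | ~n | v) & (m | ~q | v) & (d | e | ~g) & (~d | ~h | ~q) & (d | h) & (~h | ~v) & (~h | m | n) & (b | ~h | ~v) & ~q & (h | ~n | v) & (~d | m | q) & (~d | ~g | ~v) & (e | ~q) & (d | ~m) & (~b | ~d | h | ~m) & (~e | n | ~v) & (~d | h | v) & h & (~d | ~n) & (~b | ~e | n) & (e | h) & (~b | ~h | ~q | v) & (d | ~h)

q: False, e: True, v: False, g: False, n: False, b: False, d: True, h: True, m: True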